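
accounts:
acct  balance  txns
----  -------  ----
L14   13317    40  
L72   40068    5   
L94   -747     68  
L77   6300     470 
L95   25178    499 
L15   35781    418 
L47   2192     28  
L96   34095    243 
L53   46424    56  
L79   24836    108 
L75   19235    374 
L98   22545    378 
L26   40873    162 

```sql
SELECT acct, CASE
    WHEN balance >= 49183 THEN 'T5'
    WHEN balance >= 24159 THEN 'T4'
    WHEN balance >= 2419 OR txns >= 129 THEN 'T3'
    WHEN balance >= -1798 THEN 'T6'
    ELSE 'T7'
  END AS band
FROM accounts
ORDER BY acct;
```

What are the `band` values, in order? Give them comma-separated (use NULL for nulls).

acct=L14: balance >= 2419 OR txns >= 129 → T3
acct=L15: balance >= 24159 → T4
acct=L26: balance >= 24159 → T4
acct=L47: balance >= -1798 → T6
acct=L53: balance >= 24159 → T4
acct=L72: balance >= 24159 → T4
acct=L75: balance >= 2419 OR txns >= 129 → T3
acct=L77: balance >= 2419 OR txns >= 129 → T3
acct=L79: balance >= 24159 → T4
acct=L94: balance >= -1798 → T6
acct=L95: balance >= 24159 → T4
acct=L96: balance >= 24159 → T4
acct=L98: balance >= 2419 OR txns >= 129 → T3

T3, T4, T4, T6, T4, T4, T3, T3, T4, T6, T4, T4, T3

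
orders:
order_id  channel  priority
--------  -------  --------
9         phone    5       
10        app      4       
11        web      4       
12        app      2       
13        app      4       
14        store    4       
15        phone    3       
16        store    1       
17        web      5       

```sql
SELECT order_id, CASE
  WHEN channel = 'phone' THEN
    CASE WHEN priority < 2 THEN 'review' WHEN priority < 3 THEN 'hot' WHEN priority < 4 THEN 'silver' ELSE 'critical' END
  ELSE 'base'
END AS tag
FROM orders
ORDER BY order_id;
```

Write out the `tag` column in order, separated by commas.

critical, base, base, base, base, base, silver, base, base

order_id=9: channel='phone' → inner[ELSE] → critical
order_id=10: channel='app' → outer ELSE → base
order_id=11: channel='web' → outer ELSE → base
order_id=12: channel='app' → outer ELSE → base
order_id=13: channel='app' → outer ELSE → base
order_id=14: channel='store' → outer ELSE → base
order_id=15: channel='phone' → inner[priority < 4] → silver
order_id=16: channel='store' → outer ELSE → base
order_id=17: channel='web' → outer ELSE → base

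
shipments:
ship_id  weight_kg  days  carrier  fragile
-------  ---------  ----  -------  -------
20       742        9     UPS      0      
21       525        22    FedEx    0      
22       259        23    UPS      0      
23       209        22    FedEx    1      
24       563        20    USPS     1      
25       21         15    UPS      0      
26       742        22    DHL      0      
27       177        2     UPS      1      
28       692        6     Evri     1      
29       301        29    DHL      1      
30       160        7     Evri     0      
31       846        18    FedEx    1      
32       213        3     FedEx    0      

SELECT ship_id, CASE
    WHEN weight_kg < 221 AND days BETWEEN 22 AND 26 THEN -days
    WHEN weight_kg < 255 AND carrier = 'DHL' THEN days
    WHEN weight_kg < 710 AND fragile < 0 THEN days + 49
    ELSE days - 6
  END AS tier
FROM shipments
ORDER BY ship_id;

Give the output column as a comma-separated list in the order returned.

ship_id=20: ELSE → 3
ship_id=21: ELSE → 16
ship_id=22: ELSE → 17
ship_id=23: weight_kg < 221 AND days BETWEEN 22 AND 26 → -22
ship_id=24: ELSE → 14
ship_id=25: ELSE → 9
ship_id=26: ELSE → 16
ship_id=27: ELSE → -4
ship_id=28: ELSE → 0
ship_id=29: ELSE → 23
ship_id=30: ELSE → 1
ship_id=31: ELSE → 12
ship_id=32: ELSE → -3

3, 16, 17, -22, 14, 9, 16, -4, 0, 23, 1, 12, -3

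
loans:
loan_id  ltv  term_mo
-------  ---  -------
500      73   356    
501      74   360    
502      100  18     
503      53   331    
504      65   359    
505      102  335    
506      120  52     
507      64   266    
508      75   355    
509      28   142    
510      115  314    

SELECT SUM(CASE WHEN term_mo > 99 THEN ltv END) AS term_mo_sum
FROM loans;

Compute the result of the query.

loan_id=500: ✓ → 73
loan_id=501: ✓ → 74
loan_id=502: ✗
loan_id=503: ✓ → 53
loan_id=504: ✓ → 65
loan_id=505: ✓ → 102
loan_id=506: ✗
loan_id=507: ✓ → 64
loan_id=508: ✓ → 75
loan_id=509: ✓ → 28
loan_id=510: ✓ → 115
term_mo_sum = 73 + 74 + 53 + 65 + 102 + 64 + 75 + 28 + 115 = 649

649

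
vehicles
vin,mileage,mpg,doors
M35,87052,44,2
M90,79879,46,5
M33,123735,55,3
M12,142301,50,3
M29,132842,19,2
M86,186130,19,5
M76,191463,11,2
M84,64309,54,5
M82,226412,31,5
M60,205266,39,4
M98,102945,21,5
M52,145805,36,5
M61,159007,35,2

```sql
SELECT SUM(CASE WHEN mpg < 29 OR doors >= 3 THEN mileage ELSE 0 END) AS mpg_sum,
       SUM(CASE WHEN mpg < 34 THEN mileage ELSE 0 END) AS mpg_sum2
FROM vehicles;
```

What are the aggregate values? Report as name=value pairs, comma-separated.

[mpg_sum: mpg < 29 OR doors >= 3]
vin=M35: ✗
vin=M90: ✓ → 79879
vin=M33: ✓ → 123735
vin=M12: ✓ → 142301
vin=M29: ✓ → 132842
vin=M86: ✓ → 186130
vin=M76: ✓ → 191463
vin=M84: ✓ → 64309
vin=M82: ✓ → 226412
vin=M60: ✓ → 205266
vin=M98: ✓ → 102945
vin=M52: ✓ → 145805
vin=M61: ✗
mpg_sum = 79879 + 123735 + 142301 + 132842 + 186130 + 191463 + 64309 + 226412 + 205266 + 102945 + 145805 = 1601087
—
[mpg_sum2: mpg < 34]
vin=M35: ✗
vin=M90: ✗
vin=M33: ✗
vin=M12: ✗
vin=M29: ✓ → 132842
vin=M86: ✓ → 186130
vin=M76: ✓ → 191463
vin=M84: ✗
vin=M82: ✓ → 226412
vin=M60: ✗
vin=M98: ✓ → 102945
vin=M52: ✗
vin=M61: ✗
mpg_sum2 = 132842 + 186130 + 191463 + 226412 + 102945 = 839792

mpg_sum=1601087, mpg_sum2=839792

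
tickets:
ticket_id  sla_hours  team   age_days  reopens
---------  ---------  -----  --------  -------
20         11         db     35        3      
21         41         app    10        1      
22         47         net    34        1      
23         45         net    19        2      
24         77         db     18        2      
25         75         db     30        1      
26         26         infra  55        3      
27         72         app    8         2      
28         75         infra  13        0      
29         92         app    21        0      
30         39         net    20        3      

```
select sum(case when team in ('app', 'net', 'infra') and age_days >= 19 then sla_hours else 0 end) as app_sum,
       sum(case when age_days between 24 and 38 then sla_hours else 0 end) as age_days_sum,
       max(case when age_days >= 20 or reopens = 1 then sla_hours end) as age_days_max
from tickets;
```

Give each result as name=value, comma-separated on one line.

[app_sum: team in ('app', 'net', 'infra') and age_days >= 19]
ticket_id=20: ✗
ticket_id=21: ✗
ticket_id=22: ✓ → 47
ticket_id=23: ✓ → 45
ticket_id=24: ✗
ticket_id=25: ✗
ticket_id=26: ✓ → 26
ticket_id=27: ✗
ticket_id=28: ✗
ticket_id=29: ✓ → 92
ticket_id=30: ✓ → 39
app_sum = 47 + 45 + 26 + 92 + 39 = 249
—
[age_days_sum: age_days between 24 and 38]
ticket_id=20: ✓ → 11
ticket_id=21: ✗
ticket_id=22: ✓ → 47
ticket_id=23: ✗
ticket_id=24: ✗
ticket_id=25: ✓ → 75
ticket_id=26: ✗
ticket_id=27: ✗
ticket_id=28: ✗
ticket_id=29: ✗
ticket_id=30: ✗
age_days_sum = 11 + 47 + 75 = 133
—
[age_days_max: age_days >= 20 or reopens = 1]
ticket_id=20: ✓ → 11
ticket_id=21: ✓ → 41
ticket_id=22: ✓ → 47
ticket_id=23: ✗
ticket_id=24: ✗
ticket_id=25: ✓ → 75
ticket_id=26: ✓ → 26
ticket_id=27: ✗
ticket_id=28: ✗
ticket_id=29: ✓ → 92
ticket_id=30: ✓ → 39
age_days_max = MAX(11, 41, 47, 75, 26, 92, 39) = 92

app_sum=249, age_days_sum=133, age_days_max=92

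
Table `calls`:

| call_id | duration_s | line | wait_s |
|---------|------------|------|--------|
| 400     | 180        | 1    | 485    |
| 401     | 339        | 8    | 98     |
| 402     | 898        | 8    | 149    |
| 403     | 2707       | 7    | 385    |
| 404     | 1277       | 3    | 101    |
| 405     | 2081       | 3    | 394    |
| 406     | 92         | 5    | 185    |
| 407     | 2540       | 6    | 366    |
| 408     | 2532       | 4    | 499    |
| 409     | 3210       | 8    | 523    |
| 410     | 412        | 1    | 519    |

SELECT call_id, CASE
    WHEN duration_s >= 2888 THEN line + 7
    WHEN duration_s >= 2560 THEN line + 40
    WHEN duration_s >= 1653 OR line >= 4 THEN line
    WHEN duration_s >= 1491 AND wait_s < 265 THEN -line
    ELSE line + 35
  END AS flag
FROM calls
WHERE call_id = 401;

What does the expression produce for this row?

call_id = 401: duration_s=339, line=8, wait_s=98.
duration_s >= 2888 → false
duration_s >= 2560 → false
duration_s >= 1653 OR line >= 4 → true → 8

8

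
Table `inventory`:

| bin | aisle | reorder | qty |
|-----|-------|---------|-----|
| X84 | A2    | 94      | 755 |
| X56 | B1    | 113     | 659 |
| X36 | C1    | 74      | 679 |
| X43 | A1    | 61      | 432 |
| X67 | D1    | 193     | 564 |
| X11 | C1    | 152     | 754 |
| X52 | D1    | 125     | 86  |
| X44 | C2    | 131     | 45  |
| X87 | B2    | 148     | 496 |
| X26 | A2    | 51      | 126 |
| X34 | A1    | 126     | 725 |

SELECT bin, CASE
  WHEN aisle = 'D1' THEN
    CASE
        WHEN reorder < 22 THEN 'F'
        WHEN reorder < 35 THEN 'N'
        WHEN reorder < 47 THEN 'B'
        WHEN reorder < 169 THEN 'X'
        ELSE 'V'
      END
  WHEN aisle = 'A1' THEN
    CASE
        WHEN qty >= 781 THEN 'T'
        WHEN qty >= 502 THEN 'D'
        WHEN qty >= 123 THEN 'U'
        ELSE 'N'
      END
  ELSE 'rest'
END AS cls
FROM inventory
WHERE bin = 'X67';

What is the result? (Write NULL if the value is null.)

V

bin = X67: aisle=D1, reorder=193, qty=564.
aisle='D1' → inner[ELSE] → V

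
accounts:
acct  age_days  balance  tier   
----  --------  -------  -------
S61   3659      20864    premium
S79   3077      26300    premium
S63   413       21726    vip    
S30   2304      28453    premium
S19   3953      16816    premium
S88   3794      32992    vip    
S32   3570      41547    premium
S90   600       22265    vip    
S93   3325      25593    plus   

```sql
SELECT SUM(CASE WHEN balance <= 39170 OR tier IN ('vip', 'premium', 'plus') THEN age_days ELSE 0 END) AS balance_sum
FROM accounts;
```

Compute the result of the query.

24695

acct=S61: ✓ → 3659
acct=S79: ✓ → 3077
acct=S63: ✓ → 413
acct=S30: ✓ → 2304
acct=S19: ✓ → 3953
acct=S88: ✓ → 3794
acct=S32: ✓ → 3570
acct=S90: ✓ → 600
acct=S93: ✓ → 3325
balance_sum = 3659 + 3077 + 413 + 2304 + 3953 + 3794 + 3570 + 600 + 3325 = 24695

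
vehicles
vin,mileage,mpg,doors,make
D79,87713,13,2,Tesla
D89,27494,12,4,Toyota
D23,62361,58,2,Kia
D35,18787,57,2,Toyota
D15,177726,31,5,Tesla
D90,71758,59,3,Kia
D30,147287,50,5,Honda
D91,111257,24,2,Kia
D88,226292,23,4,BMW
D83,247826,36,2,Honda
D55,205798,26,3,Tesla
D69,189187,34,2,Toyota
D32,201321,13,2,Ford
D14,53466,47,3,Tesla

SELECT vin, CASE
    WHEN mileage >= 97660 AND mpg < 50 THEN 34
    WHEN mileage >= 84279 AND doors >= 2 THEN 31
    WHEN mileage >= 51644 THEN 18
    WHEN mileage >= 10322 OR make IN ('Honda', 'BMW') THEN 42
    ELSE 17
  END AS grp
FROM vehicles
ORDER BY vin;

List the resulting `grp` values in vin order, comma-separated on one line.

18, 34, 18, 31, 34, 42, 34, 34, 31, 34, 34, 42, 18, 34

vin=D14: mileage >= 51644 → 18
vin=D15: mileage >= 97660 AND mpg < 50 → 34
vin=D23: mileage >= 51644 → 18
vin=D30: mileage >= 84279 AND doors >= 2 → 31
vin=D32: mileage >= 97660 AND mpg < 50 → 34
vin=D35: mileage >= 10322 OR make IN ('Honda', 'BMW') → 42
vin=D55: mileage >= 97660 AND mpg < 50 → 34
vin=D69: mileage >= 97660 AND mpg < 50 → 34
vin=D79: mileage >= 84279 AND doors >= 2 → 31
vin=D83: mileage >= 97660 AND mpg < 50 → 34
vin=D88: mileage >= 97660 AND mpg < 50 → 34
vin=D89: mileage >= 10322 OR make IN ('Honda', 'BMW') → 42
vin=D90: mileage >= 51644 → 18
vin=D91: mileage >= 97660 AND mpg < 50 → 34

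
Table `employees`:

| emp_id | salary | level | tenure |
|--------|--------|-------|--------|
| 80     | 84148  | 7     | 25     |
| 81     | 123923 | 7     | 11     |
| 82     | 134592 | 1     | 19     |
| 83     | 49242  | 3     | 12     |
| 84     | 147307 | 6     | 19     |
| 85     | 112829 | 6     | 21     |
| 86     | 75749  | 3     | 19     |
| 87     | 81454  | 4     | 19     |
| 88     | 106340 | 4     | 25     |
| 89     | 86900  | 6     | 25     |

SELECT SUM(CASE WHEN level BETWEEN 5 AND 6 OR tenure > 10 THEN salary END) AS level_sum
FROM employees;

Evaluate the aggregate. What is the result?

emp_id=80: ✓ → 84148
emp_id=81: ✓ → 123923
emp_id=82: ✓ → 134592
emp_id=83: ✓ → 49242
emp_id=84: ✓ → 147307
emp_id=85: ✓ → 112829
emp_id=86: ✓ → 75749
emp_id=87: ✓ → 81454
emp_id=88: ✓ → 106340
emp_id=89: ✓ → 86900
level_sum = 84148 + 123923 + 134592 + 49242 + 147307 + 112829 + 75749 + 81454 + 106340 + 86900 = 1002484

1002484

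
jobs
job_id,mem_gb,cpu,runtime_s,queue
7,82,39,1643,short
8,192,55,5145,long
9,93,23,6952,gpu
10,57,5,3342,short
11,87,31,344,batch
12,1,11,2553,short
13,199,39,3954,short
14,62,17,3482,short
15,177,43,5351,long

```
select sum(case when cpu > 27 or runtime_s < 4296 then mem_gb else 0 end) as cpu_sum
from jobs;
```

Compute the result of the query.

job_id=7: ✓ → 82
job_id=8: ✓ → 192
job_id=9: ✗
job_id=10: ✓ → 57
job_id=11: ✓ → 87
job_id=12: ✓ → 1
job_id=13: ✓ → 199
job_id=14: ✓ → 62
job_id=15: ✓ → 177
cpu_sum = 82 + 192 + 57 + 87 + 1 + 199 + 62 + 177 = 857

857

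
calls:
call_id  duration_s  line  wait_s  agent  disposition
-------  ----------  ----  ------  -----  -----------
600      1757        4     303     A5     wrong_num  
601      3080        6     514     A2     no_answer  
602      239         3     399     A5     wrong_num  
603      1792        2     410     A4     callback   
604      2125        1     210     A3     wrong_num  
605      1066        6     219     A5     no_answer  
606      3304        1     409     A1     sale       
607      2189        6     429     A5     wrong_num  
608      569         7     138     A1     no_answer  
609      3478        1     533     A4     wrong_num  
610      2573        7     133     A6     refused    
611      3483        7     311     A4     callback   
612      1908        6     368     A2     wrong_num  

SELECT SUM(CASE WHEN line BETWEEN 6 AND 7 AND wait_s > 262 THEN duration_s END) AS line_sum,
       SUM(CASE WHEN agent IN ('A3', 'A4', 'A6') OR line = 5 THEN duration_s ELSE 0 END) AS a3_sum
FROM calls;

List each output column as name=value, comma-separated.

[line_sum: line BETWEEN 6 AND 7 AND wait_s > 262]
call_id=600: ✗
call_id=601: ✓ → 3080
call_id=602: ✗
call_id=603: ✗
call_id=604: ✗
call_id=605: ✗
call_id=606: ✗
call_id=607: ✓ → 2189
call_id=608: ✗
call_id=609: ✗
call_id=610: ✗
call_id=611: ✓ → 3483
call_id=612: ✓ → 1908
line_sum = 3080 + 2189 + 3483 + 1908 = 10660
—
[a3_sum: agent IN ('A3', 'A4', 'A6') OR line = 5]
call_id=600: ✗
call_id=601: ✗
call_id=602: ✗
call_id=603: ✓ → 1792
call_id=604: ✓ → 2125
call_id=605: ✗
call_id=606: ✗
call_id=607: ✗
call_id=608: ✗
call_id=609: ✓ → 3478
call_id=610: ✓ → 2573
call_id=611: ✓ → 3483
call_id=612: ✗
a3_sum = 1792 + 2125 + 3478 + 2573 + 3483 = 13451

line_sum=10660, a3_sum=13451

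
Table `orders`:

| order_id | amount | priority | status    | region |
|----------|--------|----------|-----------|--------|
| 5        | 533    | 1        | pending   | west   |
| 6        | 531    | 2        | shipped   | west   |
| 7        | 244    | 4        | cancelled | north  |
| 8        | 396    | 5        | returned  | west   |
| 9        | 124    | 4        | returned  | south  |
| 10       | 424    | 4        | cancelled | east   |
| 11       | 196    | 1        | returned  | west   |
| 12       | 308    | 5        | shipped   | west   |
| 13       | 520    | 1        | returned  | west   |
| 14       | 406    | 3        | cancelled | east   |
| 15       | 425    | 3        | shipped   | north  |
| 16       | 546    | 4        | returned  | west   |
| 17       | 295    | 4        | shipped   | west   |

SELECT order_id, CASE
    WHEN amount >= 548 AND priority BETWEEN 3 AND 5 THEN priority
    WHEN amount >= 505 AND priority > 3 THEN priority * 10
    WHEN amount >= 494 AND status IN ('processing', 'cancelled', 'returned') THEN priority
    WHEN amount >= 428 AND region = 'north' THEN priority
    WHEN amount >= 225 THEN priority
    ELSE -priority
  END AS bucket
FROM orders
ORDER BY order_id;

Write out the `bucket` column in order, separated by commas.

order_id=5: amount >= 225 → 1
order_id=6: amount >= 225 → 2
order_id=7: amount >= 225 → 4
order_id=8: amount >= 225 → 5
order_id=9: ELSE → -4
order_id=10: amount >= 225 → 4
order_id=11: ELSE → -1
order_id=12: amount >= 225 → 5
order_id=13: amount >= 494 AND status IN ('processing', 'cancelled', 'returned') → 1
order_id=14: amount >= 225 → 3
order_id=15: amount >= 225 → 3
order_id=16: amount >= 505 AND priority > 3 → 40
order_id=17: amount >= 225 → 4

1, 2, 4, 5, -4, 4, -1, 5, 1, 3, 3, 40, 4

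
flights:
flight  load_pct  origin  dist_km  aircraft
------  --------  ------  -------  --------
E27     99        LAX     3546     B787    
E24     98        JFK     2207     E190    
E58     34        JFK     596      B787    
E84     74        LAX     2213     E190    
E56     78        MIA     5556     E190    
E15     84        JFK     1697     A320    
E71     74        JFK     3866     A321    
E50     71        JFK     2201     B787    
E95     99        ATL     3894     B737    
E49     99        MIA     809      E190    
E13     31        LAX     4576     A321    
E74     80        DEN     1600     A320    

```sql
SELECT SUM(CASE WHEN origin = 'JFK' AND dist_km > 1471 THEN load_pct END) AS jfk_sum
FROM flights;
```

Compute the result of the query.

flight=E27: ✗
flight=E24: ✓ → 98
flight=E58: ✗
flight=E84: ✗
flight=E56: ✗
flight=E15: ✓ → 84
flight=E71: ✓ → 74
flight=E50: ✓ → 71
flight=E95: ✗
flight=E49: ✗
flight=E13: ✗
flight=E74: ✗
jfk_sum = 98 + 84 + 74 + 71 = 327

327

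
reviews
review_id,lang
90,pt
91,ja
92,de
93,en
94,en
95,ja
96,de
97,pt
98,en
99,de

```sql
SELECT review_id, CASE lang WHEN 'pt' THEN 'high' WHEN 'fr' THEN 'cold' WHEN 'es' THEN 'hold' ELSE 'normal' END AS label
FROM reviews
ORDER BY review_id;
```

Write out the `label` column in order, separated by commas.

high, normal, normal, normal, normal, normal, normal, high, normal, normal

review_id=90: lang='pt' → high
review_id=91: ELSE → normal
review_id=92: ELSE → normal
review_id=93: ELSE → normal
review_id=94: ELSE → normal
review_id=95: ELSE → normal
review_id=96: ELSE → normal
review_id=97: lang='pt' → high
review_id=98: ELSE → normal
review_id=99: ELSE → normal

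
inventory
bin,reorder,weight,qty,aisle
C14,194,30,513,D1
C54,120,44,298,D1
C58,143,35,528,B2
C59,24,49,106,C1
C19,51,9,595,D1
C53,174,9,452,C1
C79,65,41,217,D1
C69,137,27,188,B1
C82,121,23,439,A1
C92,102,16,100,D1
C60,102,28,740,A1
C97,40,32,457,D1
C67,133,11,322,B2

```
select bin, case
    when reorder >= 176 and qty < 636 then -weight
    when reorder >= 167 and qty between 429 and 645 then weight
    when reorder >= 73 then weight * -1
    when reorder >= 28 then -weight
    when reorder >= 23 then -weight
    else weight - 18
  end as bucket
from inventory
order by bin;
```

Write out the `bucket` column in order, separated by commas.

bin=C14: reorder >= 176 and qty < 636 → -30
bin=C19: reorder >= 28 → -9
bin=C53: reorder >= 167 and qty between 429 and 645 → 9
bin=C54: reorder >= 73 → -44
bin=C58: reorder >= 73 → -35
bin=C59: reorder >= 23 → -49
bin=C60: reorder >= 73 → -28
bin=C67: reorder >= 73 → -11
bin=C69: reorder >= 73 → -27
bin=C79: reorder >= 28 → -41
bin=C82: reorder >= 73 → -23
bin=C92: reorder >= 73 → -16
bin=C97: reorder >= 28 → -32

-30, -9, 9, -44, -35, -49, -28, -11, -27, -41, -23, -16, -32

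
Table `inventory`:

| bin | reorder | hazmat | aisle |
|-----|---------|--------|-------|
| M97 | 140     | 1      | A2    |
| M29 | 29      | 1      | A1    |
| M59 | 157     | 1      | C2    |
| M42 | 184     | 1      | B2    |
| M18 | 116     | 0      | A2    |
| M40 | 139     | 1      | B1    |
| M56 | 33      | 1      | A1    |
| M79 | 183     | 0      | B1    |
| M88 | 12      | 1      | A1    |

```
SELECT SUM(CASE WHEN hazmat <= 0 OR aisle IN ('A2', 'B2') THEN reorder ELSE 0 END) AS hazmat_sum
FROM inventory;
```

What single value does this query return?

623

bin=M97: ✓ → 140
bin=M29: ✗
bin=M59: ✗
bin=M42: ✓ → 184
bin=M18: ✓ → 116
bin=M40: ✗
bin=M56: ✗
bin=M79: ✓ → 183
bin=M88: ✗
hazmat_sum = 140 + 184 + 116 + 183 = 623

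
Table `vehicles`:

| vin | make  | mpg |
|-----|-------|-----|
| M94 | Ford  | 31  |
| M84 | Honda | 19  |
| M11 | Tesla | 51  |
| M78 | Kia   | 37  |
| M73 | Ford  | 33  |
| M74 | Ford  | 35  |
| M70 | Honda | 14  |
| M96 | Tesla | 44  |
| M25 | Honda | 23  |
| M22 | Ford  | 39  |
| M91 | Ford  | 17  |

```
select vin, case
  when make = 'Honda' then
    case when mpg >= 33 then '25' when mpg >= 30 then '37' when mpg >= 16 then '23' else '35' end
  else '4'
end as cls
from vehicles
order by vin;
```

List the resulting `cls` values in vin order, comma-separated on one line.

4, 4, 23, 35, 4, 4, 4, 23, 4, 4, 4

vin=M11: make='Tesla' → outer ELSE → 4
vin=M22: make='Ford' → outer ELSE → 4
vin=M25: make='Honda' → inner[mpg >= 16] → 23
vin=M70: make='Honda' → inner[ELSE] → 35
vin=M73: make='Ford' → outer ELSE → 4
vin=M74: make='Ford' → outer ELSE → 4
vin=M78: make='Kia' → outer ELSE → 4
vin=M84: make='Honda' → inner[mpg >= 16] → 23
vin=M91: make='Ford' → outer ELSE → 4
vin=M94: make='Ford' → outer ELSE → 4
vin=M96: make='Tesla' → outer ELSE → 4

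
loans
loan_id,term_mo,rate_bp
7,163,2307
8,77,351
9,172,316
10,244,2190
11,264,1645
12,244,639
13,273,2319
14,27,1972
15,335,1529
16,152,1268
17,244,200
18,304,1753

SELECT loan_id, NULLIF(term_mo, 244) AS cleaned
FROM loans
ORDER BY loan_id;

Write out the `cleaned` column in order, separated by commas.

163, 77, 172, NULL, 264, NULL, 273, 27, 335, 152, NULL, 304

loan_id=7: term_mo=163 vs 244: differ → 163
loan_id=8: term_mo=77 vs 244: differ → 77
loan_id=9: term_mo=172 vs 244: differ → 172
loan_id=10: term_mo=244 vs 244: equal → NULL
loan_id=11: term_mo=264 vs 244: differ → 264
loan_id=12: term_mo=244 vs 244: equal → NULL
loan_id=13: term_mo=273 vs 244: differ → 273
loan_id=14: term_mo=27 vs 244: differ → 27
loan_id=15: term_mo=335 vs 244: differ → 335
loan_id=16: term_mo=152 vs 244: differ → 152
loan_id=17: term_mo=244 vs 244: equal → NULL
loan_id=18: term_mo=304 vs 244: differ → 304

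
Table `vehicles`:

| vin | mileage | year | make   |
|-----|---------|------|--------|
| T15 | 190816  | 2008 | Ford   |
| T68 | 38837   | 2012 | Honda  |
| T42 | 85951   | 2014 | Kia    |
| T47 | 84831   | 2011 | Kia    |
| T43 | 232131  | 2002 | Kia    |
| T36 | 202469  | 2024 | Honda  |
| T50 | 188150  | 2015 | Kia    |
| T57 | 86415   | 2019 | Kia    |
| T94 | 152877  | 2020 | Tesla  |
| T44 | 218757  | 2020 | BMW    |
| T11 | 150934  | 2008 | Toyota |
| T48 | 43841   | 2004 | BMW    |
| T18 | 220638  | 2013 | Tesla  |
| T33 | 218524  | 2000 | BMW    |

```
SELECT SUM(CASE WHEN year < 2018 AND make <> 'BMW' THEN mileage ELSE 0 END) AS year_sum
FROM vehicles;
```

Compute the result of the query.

1192288

vin=T15: ✓ → 190816
vin=T68: ✓ → 38837
vin=T42: ✓ → 85951
vin=T47: ✓ → 84831
vin=T43: ✓ → 232131
vin=T36: ✗
vin=T50: ✓ → 188150
vin=T57: ✗
vin=T94: ✗
vin=T44: ✗
vin=T11: ✓ → 150934
vin=T48: ✗
vin=T18: ✓ → 220638
vin=T33: ✗
year_sum = 190816 + 38837 + 85951 + 84831 + 232131 + 188150 + 150934 + 220638 = 1192288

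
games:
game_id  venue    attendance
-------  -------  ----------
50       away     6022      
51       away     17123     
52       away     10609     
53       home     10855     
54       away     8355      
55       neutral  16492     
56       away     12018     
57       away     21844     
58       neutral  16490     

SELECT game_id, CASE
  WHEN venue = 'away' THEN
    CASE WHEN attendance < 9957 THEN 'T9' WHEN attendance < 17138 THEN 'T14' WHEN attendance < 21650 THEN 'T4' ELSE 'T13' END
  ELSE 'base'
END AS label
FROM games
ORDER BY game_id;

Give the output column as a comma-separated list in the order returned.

T9, T14, T14, base, T9, base, T14, T13, base

game_id=50: venue='away' → inner[attendance < 9957] → T9
game_id=51: venue='away' → inner[attendance < 17138] → T14
game_id=52: venue='away' → inner[attendance < 17138] → T14
game_id=53: venue='home' → outer ELSE → base
game_id=54: venue='away' → inner[attendance < 9957] → T9
game_id=55: venue='neutral' → outer ELSE → base
game_id=56: venue='away' → inner[attendance < 17138] → T14
game_id=57: venue='away' → inner[ELSE] → T13
game_id=58: venue='neutral' → outer ELSE → base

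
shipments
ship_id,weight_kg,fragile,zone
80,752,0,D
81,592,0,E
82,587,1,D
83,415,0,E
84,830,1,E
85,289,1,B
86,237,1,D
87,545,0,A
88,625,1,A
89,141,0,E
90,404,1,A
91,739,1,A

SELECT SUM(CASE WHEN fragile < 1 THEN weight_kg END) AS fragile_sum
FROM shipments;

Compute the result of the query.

ship_id=80: ✓ → 752
ship_id=81: ✓ → 592
ship_id=82: ✗
ship_id=83: ✓ → 415
ship_id=84: ✗
ship_id=85: ✗
ship_id=86: ✗
ship_id=87: ✓ → 545
ship_id=88: ✗
ship_id=89: ✓ → 141
ship_id=90: ✗
ship_id=91: ✗
fragile_sum = 752 + 592 + 415 + 545 + 141 = 2445

2445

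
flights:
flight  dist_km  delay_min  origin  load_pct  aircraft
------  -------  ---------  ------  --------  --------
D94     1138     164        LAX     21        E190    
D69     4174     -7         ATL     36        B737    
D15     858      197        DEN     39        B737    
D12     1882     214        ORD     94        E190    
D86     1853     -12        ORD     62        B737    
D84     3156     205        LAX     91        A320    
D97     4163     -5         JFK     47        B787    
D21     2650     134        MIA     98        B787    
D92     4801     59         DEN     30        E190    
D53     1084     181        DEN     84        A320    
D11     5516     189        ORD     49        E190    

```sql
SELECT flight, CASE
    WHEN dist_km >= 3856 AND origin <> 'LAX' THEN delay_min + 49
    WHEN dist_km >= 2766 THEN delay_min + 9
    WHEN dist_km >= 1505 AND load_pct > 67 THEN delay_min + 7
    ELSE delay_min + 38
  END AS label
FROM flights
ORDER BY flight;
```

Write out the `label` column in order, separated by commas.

238, 221, 235, 141, 219, 42, 214, 26, 108, 202, 44

flight=D11: dist_km >= 3856 AND origin <> 'LAX' → 238
flight=D12: dist_km >= 1505 AND load_pct > 67 → 221
flight=D15: ELSE → 235
flight=D21: dist_km >= 1505 AND load_pct > 67 → 141
flight=D53: ELSE → 219
flight=D69: dist_km >= 3856 AND origin <> 'LAX' → 42
flight=D84: dist_km >= 2766 → 214
flight=D86: ELSE → 26
flight=D92: dist_km >= 3856 AND origin <> 'LAX' → 108
flight=D94: ELSE → 202
flight=D97: dist_km >= 3856 AND origin <> 'LAX' → 44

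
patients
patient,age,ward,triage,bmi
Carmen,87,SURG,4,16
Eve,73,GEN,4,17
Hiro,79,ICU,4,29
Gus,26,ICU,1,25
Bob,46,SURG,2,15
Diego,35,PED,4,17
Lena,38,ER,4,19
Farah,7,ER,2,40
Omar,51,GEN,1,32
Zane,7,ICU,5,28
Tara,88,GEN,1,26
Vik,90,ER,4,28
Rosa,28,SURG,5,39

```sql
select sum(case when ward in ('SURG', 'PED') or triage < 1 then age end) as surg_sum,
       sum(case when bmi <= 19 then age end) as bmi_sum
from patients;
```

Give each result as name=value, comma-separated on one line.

[surg_sum: ward in ('SURG', 'PED') or triage < 1]
patient=Carmen: ✓ → 87
patient=Eve: ✗
patient=Hiro: ✗
patient=Gus: ✗
patient=Bob: ✓ → 46
patient=Diego: ✓ → 35
patient=Lena: ✗
patient=Farah: ✗
patient=Omar: ✗
patient=Zane: ✗
patient=Tara: ✗
patient=Vik: ✗
patient=Rosa: ✓ → 28
surg_sum = 87 + 46 + 35 + 28 = 196
—
[bmi_sum: bmi <= 19]
patient=Carmen: ✓ → 87
patient=Eve: ✓ → 73
patient=Hiro: ✗
patient=Gus: ✗
patient=Bob: ✓ → 46
patient=Diego: ✓ → 35
patient=Lena: ✓ → 38
patient=Farah: ✗
patient=Omar: ✗
patient=Zane: ✗
patient=Tara: ✗
patient=Vik: ✗
patient=Rosa: ✗
bmi_sum = 87 + 73 + 46 + 35 + 38 = 279

surg_sum=196, bmi_sum=279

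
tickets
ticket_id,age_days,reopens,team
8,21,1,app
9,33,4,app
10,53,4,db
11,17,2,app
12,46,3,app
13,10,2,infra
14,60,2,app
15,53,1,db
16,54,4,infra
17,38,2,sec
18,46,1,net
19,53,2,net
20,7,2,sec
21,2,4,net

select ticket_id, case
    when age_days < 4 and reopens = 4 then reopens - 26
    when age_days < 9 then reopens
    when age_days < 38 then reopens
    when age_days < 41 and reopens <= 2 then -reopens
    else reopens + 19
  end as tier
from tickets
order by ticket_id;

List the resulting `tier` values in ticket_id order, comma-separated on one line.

1, 4, 23, 2, 22, 2, 21, 20, 23, -2, 20, 21, 2, -22

ticket_id=8: age_days < 38 → 1
ticket_id=9: age_days < 38 → 4
ticket_id=10: ELSE → 23
ticket_id=11: age_days < 38 → 2
ticket_id=12: ELSE → 22
ticket_id=13: age_days < 38 → 2
ticket_id=14: ELSE → 21
ticket_id=15: ELSE → 20
ticket_id=16: ELSE → 23
ticket_id=17: age_days < 41 and reopens <= 2 → -2
ticket_id=18: ELSE → 20
ticket_id=19: ELSE → 21
ticket_id=20: age_days < 9 → 2
ticket_id=21: age_days < 4 and reopens = 4 → -22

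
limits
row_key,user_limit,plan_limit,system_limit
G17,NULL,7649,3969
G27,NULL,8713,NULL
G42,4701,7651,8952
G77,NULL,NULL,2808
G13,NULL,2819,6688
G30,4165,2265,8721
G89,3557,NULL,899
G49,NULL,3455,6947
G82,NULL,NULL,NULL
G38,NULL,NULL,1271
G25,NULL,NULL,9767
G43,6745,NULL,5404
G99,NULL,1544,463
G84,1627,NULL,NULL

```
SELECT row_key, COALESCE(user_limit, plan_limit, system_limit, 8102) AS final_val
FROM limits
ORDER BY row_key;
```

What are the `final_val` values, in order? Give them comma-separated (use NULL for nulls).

2819, 7649, 9767, 8713, 4165, 1271, 4701, 6745, 3455, 2808, 8102, 1627, 3557, 1544

row_key=G13: user_limit=NULL, plan_limit=2819 → 2819
row_key=G17: user_limit=NULL, plan_limit=7649 → 7649
row_key=G25: user_limit=NULL, plan_limit=NULL, system_limit=9767 → 9767
row_key=G27: user_limit=NULL, plan_limit=8713 → 8713
row_key=G30: user_limit=4165 → 4165
row_key=G38: user_limit=NULL, plan_limit=NULL, system_limit=1271 → 1271
row_key=G42: user_limit=4701 → 4701
row_key=G43: user_limit=6745 → 6745
row_key=G49: user_limit=NULL, plan_limit=3455 → 3455
row_key=G77: user_limit=NULL, plan_limit=NULL, system_limit=2808 → 2808
row_key=G82: user_limit=NULL, plan_limit=NULL, system_limit=NULL, → literal 8102 → 8102
row_key=G84: user_limit=1627 → 1627
row_key=G89: user_limit=3557 → 3557
row_key=G99: user_limit=NULL, plan_limit=1544 → 1544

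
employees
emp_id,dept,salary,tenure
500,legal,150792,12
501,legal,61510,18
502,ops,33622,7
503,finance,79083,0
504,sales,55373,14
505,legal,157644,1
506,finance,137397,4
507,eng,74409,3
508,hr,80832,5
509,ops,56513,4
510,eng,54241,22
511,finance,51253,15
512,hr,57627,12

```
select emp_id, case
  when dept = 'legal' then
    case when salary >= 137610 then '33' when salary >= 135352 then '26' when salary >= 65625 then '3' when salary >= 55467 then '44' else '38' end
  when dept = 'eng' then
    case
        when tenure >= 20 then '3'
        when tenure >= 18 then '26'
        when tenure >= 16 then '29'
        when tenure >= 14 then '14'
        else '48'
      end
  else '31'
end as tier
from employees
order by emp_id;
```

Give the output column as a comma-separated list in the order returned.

33, 44, 31, 31, 31, 33, 31, 48, 31, 31, 3, 31, 31

emp_id=500: dept='legal' → inner[salary >= 137610] → 33
emp_id=501: dept='legal' → inner[salary >= 55467] → 44
emp_id=502: dept='ops' → outer ELSE → 31
emp_id=503: dept='finance' → outer ELSE → 31
emp_id=504: dept='sales' → outer ELSE → 31
emp_id=505: dept='legal' → inner[salary >= 137610] → 33
emp_id=506: dept='finance' → outer ELSE → 31
emp_id=507: dept='eng' → inner[ELSE] → 48
emp_id=508: dept='hr' → outer ELSE → 31
emp_id=509: dept='ops' → outer ELSE → 31
emp_id=510: dept='eng' → inner[tenure >= 20] → 3
emp_id=511: dept='finance' → outer ELSE → 31
emp_id=512: dept='hr' → outer ELSE → 31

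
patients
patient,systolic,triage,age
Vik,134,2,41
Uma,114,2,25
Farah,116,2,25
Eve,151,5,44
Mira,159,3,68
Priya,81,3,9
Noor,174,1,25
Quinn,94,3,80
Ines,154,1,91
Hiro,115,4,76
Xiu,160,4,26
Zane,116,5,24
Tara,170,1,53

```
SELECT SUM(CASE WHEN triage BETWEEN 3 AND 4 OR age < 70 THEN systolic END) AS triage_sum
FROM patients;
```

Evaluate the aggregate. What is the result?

1584

patient=Vik: ✓ → 134
patient=Uma: ✓ → 114
patient=Farah: ✓ → 116
patient=Eve: ✓ → 151
patient=Mira: ✓ → 159
patient=Priya: ✓ → 81
patient=Noor: ✓ → 174
patient=Quinn: ✓ → 94
patient=Ines: ✗
patient=Hiro: ✓ → 115
patient=Xiu: ✓ → 160
patient=Zane: ✓ → 116
patient=Tara: ✓ → 170
triage_sum = 134 + 114 + 116 + 151 + 159 + 81 + 174 + 94 + 115 + 160 + 116 + 170 = 1584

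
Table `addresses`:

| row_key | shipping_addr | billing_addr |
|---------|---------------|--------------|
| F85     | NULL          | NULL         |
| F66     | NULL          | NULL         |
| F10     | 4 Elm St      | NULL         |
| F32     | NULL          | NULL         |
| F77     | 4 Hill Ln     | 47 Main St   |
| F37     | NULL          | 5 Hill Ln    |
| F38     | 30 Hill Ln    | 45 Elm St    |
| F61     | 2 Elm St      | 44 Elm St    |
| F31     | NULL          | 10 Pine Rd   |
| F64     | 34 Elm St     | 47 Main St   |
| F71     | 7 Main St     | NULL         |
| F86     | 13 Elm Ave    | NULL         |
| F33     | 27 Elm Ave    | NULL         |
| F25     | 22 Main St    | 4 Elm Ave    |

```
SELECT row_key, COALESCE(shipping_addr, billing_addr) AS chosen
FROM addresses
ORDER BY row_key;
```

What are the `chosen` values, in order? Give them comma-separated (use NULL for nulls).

4 Elm St, 22 Main St, 10 Pine Rd, NULL, 27 Elm Ave, 5 Hill Ln, 30 Hill Ln, 2 Elm St, 34 Elm St, NULL, 7 Main St, 4 Hill Ln, NULL, 13 Elm Ave

row_key=F10: shipping_addr=4 Elm St → 4 Elm St
row_key=F25: shipping_addr=22 Main St → 22 Main St
row_key=F31: shipping_addr=NULL, billing_addr=10 Pine Rd → 10 Pine Rd
row_key=F32: shipping_addr=NULL, billing_addr=NULL (all NULL) → NULL
row_key=F33: shipping_addr=27 Elm Ave → 27 Elm Ave
row_key=F37: shipping_addr=NULL, billing_addr=5 Hill Ln → 5 Hill Ln
row_key=F38: shipping_addr=30 Hill Ln → 30 Hill Ln
row_key=F61: shipping_addr=2 Elm St → 2 Elm St
row_key=F64: shipping_addr=34 Elm St → 34 Elm St
row_key=F66: shipping_addr=NULL, billing_addr=NULL (all NULL) → NULL
row_key=F71: shipping_addr=7 Main St → 7 Main St
row_key=F77: shipping_addr=4 Hill Ln → 4 Hill Ln
row_key=F85: shipping_addr=NULL, billing_addr=NULL (all NULL) → NULL
row_key=F86: shipping_addr=13 Elm Ave → 13 Elm Ave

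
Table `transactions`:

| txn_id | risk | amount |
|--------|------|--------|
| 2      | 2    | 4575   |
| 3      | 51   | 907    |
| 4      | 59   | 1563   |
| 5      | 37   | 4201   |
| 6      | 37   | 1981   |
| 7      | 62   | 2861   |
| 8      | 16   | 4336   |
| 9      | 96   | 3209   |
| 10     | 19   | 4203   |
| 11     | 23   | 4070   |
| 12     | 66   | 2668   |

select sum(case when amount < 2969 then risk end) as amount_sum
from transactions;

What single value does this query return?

txn_id=2: ✗
txn_id=3: ✓ → 51
txn_id=4: ✓ → 59
txn_id=5: ✗
txn_id=6: ✓ → 37
txn_id=7: ✓ → 62
txn_id=8: ✗
txn_id=9: ✗
txn_id=10: ✗
txn_id=11: ✗
txn_id=12: ✓ → 66
amount_sum = 51 + 59 + 37 + 62 + 66 = 275

275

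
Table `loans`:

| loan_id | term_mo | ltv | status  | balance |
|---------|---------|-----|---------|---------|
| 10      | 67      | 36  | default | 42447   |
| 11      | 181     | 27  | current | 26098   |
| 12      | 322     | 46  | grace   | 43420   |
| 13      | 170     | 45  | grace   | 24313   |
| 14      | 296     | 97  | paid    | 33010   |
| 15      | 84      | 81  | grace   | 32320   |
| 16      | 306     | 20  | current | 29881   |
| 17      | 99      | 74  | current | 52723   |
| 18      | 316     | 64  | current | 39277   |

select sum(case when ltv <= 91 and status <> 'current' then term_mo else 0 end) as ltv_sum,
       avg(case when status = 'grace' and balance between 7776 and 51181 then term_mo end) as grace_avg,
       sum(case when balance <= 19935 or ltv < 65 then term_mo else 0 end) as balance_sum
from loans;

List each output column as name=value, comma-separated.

ltv_sum=643, grace_avg=192, balance_sum=1362

[ltv_sum: ltv <= 91 and status <> 'current']
loan_id=10: ✓ → 67
loan_id=11: ✗
loan_id=12: ✓ → 322
loan_id=13: ✓ → 170
loan_id=14: ✗
loan_id=15: ✓ → 84
loan_id=16: ✗
loan_id=17: ✗
loan_id=18: ✗
ltv_sum = 67 + 322 + 170 + 84 = 643
—
[grace_avg: status = 'grace' and balance between 7776 and 51181]
loan_id=10: ✗
loan_id=11: ✗
loan_id=12: ✓ → 322
loan_id=13: ✓ → 170
loan_id=14: ✗
loan_id=15: ✓ → 84
loan_id=16: ✗
loan_id=17: ✗
loan_id=18: ✗
grace_avg = (322 + 170 + 84) / 3 = 192
—
[balance_sum: balance <= 19935 or ltv < 65]
loan_id=10: ✓ → 67
loan_id=11: ✓ → 181
loan_id=12: ✓ → 322
loan_id=13: ✓ → 170
loan_id=14: ✗
loan_id=15: ✗
loan_id=16: ✓ → 306
loan_id=17: ✗
loan_id=18: ✓ → 316
balance_sum = 67 + 181 + 322 + 170 + 306 + 316 = 1362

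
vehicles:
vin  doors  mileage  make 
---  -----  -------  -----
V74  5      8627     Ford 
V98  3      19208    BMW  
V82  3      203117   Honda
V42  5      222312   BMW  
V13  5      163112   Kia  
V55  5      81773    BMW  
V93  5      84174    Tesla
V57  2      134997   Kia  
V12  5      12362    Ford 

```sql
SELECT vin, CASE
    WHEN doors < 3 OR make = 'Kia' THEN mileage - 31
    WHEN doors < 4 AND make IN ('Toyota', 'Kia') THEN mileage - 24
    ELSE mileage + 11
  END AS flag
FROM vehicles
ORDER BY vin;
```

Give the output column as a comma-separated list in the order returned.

12373, 163081, 222323, 81784, 134966, 8638, 203128, 84185, 19219

vin=V12: ELSE → 12373
vin=V13: doors < 3 OR make = 'Kia' → 163081
vin=V42: ELSE → 222323
vin=V55: ELSE → 81784
vin=V57: doors < 3 OR make = 'Kia' → 134966
vin=V74: ELSE → 8638
vin=V82: ELSE → 203128
vin=V93: ELSE → 84185
vin=V98: ELSE → 19219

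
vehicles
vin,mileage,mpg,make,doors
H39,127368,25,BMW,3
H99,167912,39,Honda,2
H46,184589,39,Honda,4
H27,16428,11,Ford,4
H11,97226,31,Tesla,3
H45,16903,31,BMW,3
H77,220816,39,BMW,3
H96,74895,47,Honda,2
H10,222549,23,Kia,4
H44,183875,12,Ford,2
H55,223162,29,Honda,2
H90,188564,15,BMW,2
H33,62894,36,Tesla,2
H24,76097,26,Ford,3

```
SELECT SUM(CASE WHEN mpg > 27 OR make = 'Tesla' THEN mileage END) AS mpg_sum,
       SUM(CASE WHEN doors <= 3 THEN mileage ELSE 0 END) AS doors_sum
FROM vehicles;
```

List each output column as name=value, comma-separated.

[mpg_sum: mpg > 27 OR make = 'Tesla']
vin=H39: ✗
vin=H99: ✓ → 167912
vin=H46: ✓ → 184589
vin=H27: ✗
vin=H11: ✓ → 97226
vin=H45: ✓ → 16903
vin=H77: ✓ → 220816
vin=H96: ✓ → 74895
vin=H10: ✗
vin=H44: ✗
vin=H55: ✓ → 223162
vin=H90: ✗
vin=H33: ✓ → 62894
vin=H24: ✗
mpg_sum = 167912 + 184589 + 97226 + 16903 + 220816 + 74895 + 223162 + 62894 = 1048397
—
[doors_sum: doors <= 3]
vin=H39: ✓ → 127368
vin=H99: ✓ → 167912
vin=H46: ✗
vin=H27: ✗
vin=H11: ✓ → 97226
vin=H45: ✓ → 16903
vin=H77: ✓ → 220816
vin=H96: ✓ → 74895
vin=H10: ✗
vin=H44: ✓ → 183875
vin=H55: ✓ → 223162
vin=H90: ✓ → 188564
vin=H33: ✓ → 62894
vin=H24: ✓ → 76097
doors_sum = 127368 + 167912 + 97226 + 16903 + 220816 + 74895 + 183875 + 223162 + 188564 + 62894 + 76097 = 1439712

mpg_sum=1048397, doors_sum=1439712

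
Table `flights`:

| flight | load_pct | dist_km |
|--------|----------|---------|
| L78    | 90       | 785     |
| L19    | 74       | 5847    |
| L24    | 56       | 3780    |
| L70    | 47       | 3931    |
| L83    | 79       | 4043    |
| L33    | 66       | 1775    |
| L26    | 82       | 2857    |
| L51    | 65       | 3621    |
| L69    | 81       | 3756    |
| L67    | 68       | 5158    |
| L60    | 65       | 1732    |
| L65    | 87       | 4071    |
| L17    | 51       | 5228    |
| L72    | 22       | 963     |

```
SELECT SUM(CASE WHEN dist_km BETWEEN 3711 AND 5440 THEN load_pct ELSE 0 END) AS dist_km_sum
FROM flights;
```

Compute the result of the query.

flight=L78: ✗
flight=L19: ✗
flight=L24: ✓ → 56
flight=L70: ✓ → 47
flight=L83: ✓ → 79
flight=L33: ✗
flight=L26: ✗
flight=L51: ✗
flight=L69: ✓ → 81
flight=L67: ✓ → 68
flight=L60: ✗
flight=L65: ✓ → 87
flight=L17: ✓ → 51
flight=L72: ✗
dist_km_sum = 56 + 47 + 79 + 81 + 68 + 87 + 51 = 469

469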